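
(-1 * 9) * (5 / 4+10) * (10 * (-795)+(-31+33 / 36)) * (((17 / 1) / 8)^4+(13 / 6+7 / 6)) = 1256244030135 / 65536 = 19168762.67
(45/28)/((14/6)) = 135/196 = 0.69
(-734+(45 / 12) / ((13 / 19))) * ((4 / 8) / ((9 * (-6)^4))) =-37883 / 1213056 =-0.03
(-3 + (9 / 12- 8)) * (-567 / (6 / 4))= 7749 / 2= 3874.50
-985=-985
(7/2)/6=7/12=0.58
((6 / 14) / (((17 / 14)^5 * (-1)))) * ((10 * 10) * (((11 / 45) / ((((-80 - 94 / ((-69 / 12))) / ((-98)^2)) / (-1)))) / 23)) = -20292099520 / 779501493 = -26.03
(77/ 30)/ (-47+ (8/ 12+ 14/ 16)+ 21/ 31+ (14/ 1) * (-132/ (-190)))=-0.07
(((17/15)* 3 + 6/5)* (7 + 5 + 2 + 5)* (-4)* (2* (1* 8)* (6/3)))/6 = -27968/15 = -1864.53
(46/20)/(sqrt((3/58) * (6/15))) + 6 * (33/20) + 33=23 * sqrt(435)/30 + 429/10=58.89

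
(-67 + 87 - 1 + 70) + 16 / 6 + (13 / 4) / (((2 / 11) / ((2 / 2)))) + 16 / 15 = 13273 / 120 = 110.61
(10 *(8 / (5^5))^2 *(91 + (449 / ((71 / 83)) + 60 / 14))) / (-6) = -6575488 / 970703125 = -0.01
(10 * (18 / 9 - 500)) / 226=-2490 / 113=-22.04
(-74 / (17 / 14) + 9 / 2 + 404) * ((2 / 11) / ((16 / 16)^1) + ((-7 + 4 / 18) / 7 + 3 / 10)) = -4426123 / 26180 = -169.07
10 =10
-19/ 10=-1.90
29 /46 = 0.63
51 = 51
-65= -65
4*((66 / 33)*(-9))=-72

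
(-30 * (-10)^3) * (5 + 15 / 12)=187500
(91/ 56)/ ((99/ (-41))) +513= 512.33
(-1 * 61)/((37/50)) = -3050/37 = -82.43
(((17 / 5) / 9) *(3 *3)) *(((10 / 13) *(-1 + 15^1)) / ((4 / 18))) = 2142 / 13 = 164.77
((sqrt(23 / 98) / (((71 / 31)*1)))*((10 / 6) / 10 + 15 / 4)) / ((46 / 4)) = 1457*sqrt(46) / 137172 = 0.07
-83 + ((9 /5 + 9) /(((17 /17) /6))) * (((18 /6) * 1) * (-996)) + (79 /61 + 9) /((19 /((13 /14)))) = -7857639141 /40565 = -193704.90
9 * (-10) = -90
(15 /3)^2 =25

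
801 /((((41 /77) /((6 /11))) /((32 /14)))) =1875.51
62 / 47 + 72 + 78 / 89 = 310360 / 4183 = 74.20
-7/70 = -1/10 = -0.10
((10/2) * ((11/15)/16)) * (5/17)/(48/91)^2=455455/1880064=0.24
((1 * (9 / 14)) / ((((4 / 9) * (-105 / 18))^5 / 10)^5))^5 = -4916805934176960357500698246628457220923374136635446571844895448082706616718815876120689786995423007352054922010809318916550911722532215638037453616121092500492217652798245412869655043 / 23328949348058551391873702849703169582811353324987247534408453423754553105837359674586598571040970236465537039680000000000000000000000000000000000000000000000000000000000000000000000000000000000000000000000000000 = -0.00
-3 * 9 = -27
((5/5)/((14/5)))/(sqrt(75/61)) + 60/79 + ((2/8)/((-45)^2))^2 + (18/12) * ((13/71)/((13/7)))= sqrt(183)/42 + 333922100609/368006490000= 1.23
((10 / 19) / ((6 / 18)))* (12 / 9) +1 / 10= 419 / 190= 2.21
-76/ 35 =-2.17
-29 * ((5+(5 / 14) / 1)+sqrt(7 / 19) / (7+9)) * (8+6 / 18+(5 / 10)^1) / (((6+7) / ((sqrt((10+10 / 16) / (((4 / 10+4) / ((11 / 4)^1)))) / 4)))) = -192125 * sqrt(17) / 11648 - 7685 * sqrt(2261) / 758784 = -68.49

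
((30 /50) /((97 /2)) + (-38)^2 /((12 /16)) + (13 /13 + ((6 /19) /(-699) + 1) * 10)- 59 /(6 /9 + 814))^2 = 929134770740269554166388881 /247826323251900291600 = 3749136.73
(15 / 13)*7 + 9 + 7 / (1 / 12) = 1314 / 13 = 101.08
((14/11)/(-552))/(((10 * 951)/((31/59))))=-217/1703469240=-0.00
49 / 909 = 0.05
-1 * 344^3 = -40707584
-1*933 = -933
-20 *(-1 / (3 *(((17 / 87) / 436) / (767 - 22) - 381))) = -188395600 / 10766808523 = -0.02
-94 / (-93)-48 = -4370 / 93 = -46.99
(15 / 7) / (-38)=-15 / 266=-0.06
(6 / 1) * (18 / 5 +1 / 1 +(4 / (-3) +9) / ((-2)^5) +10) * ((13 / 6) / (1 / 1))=89609 / 480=186.69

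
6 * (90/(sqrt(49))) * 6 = 3240/7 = 462.86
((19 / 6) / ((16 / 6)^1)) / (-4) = -19 / 64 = -0.30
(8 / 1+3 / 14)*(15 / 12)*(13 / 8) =7475 / 448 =16.69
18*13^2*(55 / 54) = 9295 / 3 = 3098.33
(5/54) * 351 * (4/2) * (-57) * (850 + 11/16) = -50428755/16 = -3151797.19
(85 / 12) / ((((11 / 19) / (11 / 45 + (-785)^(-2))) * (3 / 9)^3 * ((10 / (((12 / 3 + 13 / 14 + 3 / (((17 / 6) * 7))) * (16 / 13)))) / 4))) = 1368873696 / 6778475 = 201.94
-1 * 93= -93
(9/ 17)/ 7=9/ 119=0.08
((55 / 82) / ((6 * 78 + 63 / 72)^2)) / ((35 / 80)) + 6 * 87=191625741634 / 367099117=522.00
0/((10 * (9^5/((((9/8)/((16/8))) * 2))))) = 0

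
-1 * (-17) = 17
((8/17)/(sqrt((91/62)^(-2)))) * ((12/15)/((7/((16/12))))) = 832/7905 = 0.11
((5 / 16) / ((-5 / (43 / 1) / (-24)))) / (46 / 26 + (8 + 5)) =559 / 128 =4.37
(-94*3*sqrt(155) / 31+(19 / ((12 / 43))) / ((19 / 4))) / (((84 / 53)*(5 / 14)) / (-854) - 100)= -973133 / 6789345+6381942*sqrt(155) / 70156565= 0.99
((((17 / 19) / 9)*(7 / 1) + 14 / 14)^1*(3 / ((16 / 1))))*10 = 725 / 228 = 3.18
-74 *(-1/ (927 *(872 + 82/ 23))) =851/ 9333963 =0.00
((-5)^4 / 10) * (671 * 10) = 419375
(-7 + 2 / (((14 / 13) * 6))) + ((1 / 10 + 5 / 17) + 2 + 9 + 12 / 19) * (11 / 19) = 175124 / 644385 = 0.27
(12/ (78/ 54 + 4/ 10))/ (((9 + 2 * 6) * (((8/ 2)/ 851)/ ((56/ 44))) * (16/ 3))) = 114885/ 7304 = 15.73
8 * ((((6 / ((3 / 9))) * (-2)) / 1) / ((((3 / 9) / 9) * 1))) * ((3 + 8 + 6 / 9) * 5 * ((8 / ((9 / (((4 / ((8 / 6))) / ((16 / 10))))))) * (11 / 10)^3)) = -1006236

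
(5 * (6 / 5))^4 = 1296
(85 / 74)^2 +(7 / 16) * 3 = 57649 / 21904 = 2.63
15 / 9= 1.67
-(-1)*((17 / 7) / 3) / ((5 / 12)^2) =816 / 175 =4.66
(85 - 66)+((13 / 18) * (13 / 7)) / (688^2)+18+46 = 4950231721 / 59641344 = 83.00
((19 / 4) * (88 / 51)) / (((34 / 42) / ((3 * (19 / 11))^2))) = 864234 / 3179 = 271.86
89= 89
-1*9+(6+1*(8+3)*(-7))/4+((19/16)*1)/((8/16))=-195/8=-24.38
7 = 7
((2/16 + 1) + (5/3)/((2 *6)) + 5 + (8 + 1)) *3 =1099/24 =45.79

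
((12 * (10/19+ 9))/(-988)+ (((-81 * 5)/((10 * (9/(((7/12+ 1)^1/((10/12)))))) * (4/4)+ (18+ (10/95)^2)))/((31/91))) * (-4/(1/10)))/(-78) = -416192090689/44637966958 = -9.32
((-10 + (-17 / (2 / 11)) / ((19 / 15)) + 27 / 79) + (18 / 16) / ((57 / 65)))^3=-961361607266243351 / 1731458304512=-555232.32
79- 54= 25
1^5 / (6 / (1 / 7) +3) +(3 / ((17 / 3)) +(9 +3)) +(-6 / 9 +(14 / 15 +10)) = 17456 / 765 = 22.82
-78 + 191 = 113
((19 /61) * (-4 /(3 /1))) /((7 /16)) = -1216 /1281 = -0.95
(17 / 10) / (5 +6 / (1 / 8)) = 17 / 530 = 0.03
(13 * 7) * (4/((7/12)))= 624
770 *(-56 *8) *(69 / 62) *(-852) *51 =517127466240 / 31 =16681531169.03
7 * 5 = 35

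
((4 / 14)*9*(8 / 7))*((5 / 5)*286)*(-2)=-82368 / 49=-1680.98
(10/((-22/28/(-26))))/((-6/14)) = -25480/33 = -772.12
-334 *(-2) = 668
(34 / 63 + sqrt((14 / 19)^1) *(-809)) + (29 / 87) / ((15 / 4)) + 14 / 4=289 / 70 - 809 *sqrt(266) / 19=-690.31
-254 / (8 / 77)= -9779 / 4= -2444.75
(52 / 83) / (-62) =-26 / 2573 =-0.01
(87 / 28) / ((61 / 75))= 6525 / 1708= 3.82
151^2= 22801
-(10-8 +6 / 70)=-73 / 35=-2.09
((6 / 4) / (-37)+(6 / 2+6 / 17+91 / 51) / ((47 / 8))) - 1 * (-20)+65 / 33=14831131 / 650386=22.80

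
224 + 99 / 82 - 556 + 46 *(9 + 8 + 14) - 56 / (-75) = 6740117 / 6150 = 1095.95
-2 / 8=-1 / 4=-0.25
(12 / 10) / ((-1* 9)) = -2 / 15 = -0.13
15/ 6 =5/ 2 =2.50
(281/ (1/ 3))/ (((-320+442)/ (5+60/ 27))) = 18265/ 366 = 49.90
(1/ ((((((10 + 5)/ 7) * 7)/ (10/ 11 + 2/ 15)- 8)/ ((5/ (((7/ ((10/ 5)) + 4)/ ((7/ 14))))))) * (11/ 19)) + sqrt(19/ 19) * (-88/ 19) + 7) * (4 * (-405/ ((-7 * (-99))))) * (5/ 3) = -169410700/ 17686207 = -9.58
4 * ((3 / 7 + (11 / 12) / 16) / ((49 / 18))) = 1959 / 2744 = 0.71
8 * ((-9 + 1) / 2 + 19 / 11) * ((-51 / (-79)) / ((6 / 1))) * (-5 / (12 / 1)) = 2125 / 2607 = 0.82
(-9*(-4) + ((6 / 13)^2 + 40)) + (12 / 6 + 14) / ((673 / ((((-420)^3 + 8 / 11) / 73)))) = -2196712853648 / 91330811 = -24052.26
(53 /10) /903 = 53 /9030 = 0.01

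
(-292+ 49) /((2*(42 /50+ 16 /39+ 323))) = -236925 /632288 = -0.37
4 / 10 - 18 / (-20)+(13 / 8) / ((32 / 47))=4719 / 1280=3.69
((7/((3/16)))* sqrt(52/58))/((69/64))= 32.79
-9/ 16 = -0.56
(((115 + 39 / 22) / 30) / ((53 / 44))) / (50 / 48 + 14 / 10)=20552 / 15529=1.32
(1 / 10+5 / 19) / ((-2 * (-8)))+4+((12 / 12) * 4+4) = 36549 / 3040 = 12.02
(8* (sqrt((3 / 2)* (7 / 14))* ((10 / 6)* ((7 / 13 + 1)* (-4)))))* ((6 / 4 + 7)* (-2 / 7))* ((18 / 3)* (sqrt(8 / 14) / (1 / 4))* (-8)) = -3481600* sqrt(21) / 637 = -25046.62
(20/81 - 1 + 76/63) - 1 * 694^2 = -273087355/567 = -481635.55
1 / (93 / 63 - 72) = -0.01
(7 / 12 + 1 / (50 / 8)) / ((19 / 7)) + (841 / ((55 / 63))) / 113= 62340943 / 7085100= 8.80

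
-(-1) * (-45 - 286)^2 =109561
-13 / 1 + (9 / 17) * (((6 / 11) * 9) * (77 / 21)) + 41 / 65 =-3138 / 1105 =-2.84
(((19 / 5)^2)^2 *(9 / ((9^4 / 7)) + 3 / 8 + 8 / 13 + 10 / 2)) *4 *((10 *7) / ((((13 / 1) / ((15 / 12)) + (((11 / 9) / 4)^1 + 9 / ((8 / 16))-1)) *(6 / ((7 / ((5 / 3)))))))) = 8850.62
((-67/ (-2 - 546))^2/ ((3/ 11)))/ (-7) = -49379/ 6306384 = -0.01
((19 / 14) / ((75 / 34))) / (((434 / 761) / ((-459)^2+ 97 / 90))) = 4660765808761 / 20506500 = 227282.36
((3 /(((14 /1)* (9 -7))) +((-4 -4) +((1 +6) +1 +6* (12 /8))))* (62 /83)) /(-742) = -7905 /862204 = -0.01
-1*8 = -8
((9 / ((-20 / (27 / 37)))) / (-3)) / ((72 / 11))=99 / 5920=0.02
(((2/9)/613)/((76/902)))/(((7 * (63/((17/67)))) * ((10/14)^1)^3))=53669/7901033625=0.00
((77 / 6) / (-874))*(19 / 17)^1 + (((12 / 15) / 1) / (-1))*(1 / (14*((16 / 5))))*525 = -9.39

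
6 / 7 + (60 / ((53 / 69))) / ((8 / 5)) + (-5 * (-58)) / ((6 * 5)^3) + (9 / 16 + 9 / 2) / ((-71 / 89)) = 12330249131 / 284482800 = 43.34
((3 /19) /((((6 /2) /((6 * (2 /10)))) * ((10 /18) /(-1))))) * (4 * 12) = -2592 /475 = -5.46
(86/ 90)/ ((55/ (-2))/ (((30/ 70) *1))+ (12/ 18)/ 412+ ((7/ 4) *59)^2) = 70864/ 785828835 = 0.00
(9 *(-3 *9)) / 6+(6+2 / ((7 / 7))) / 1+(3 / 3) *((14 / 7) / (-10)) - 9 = -417 / 10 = -41.70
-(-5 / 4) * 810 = 2025 / 2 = 1012.50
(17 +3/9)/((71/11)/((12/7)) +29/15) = 11440/3761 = 3.04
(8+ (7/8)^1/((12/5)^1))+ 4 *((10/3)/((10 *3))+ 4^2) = 20969/288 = 72.81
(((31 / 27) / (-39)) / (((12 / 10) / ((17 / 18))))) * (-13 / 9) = 2635 / 78732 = 0.03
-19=-19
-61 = -61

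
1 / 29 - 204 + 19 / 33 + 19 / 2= -371105 / 1914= -193.89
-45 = -45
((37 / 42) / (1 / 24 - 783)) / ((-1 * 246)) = 74 / 16179051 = 0.00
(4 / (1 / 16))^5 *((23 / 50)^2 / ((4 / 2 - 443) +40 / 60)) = -426007068672 / 825625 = -515981.31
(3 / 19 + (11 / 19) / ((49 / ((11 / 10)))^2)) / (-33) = -721631 / 150542700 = -0.00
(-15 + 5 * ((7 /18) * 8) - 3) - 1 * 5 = -67 /9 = -7.44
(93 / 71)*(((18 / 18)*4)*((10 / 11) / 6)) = 620 / 781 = 0.79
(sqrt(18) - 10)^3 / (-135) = 308 / 27 - 106 * sqrt(2) / 15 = 1.41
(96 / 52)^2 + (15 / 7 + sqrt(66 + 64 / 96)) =6567 / 1183 + 10 * sqrt(6) / 3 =13.72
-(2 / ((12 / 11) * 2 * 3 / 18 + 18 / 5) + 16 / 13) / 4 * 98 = -120491 / 2834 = -42.52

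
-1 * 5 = -5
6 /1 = 6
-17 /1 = -17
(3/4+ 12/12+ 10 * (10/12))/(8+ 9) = 121/204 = 0.59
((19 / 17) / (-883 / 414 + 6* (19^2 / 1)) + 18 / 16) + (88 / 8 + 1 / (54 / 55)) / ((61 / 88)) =3704949952903 / 200661217272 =18.46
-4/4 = -1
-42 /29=-1.45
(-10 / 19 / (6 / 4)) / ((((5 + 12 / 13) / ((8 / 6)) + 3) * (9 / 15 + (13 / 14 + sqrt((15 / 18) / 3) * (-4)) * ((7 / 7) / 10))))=-14123200 / 188337291 - 4076800 * sqrt(10) / 565011873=-0.10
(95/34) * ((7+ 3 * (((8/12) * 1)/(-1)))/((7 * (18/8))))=950/1071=0.89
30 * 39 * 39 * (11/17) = 501930/17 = 29525.29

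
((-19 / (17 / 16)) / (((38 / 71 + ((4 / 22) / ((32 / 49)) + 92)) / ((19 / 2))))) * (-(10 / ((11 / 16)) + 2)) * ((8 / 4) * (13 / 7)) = 2217799168 / 19716583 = 112.48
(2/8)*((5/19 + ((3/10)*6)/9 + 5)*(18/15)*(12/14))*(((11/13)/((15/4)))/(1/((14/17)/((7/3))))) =411048/3674125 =0.11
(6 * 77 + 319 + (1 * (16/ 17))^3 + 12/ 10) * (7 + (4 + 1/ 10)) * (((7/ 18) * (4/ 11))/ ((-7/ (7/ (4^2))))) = -1660640919/ 21617200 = -76.82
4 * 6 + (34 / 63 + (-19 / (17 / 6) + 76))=100496 / 1071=93.83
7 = 7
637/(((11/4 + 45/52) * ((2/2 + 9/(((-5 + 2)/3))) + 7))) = -8281/47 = -176.19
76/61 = 1.25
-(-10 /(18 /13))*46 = 2990 /9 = 332.22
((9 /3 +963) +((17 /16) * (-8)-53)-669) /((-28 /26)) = -6123 /28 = -218.68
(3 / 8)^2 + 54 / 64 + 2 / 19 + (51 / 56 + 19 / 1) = 178755 / 8512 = 21.00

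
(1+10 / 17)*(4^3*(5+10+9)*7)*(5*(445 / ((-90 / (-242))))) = 1736824320 / 17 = 102166136.47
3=3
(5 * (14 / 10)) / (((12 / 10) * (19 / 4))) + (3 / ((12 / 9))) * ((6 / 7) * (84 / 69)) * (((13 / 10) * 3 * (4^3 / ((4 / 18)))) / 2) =8651074 / 6555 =1319.77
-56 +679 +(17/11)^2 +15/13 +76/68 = 16784254/26741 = 627.66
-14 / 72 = -7 / 36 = -0.19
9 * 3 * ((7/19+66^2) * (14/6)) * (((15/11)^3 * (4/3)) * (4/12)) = 309298.88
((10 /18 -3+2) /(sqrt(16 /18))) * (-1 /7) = sqrt(2) /21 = 0.07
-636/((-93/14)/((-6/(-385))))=2544/1705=1.49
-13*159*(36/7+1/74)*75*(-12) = 2484430650/259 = 9592396.33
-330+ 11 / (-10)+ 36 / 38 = -62729 / 190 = -330.15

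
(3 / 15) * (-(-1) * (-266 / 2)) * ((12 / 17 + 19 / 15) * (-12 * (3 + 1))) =1070384 / 425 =2518.55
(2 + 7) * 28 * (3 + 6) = 2268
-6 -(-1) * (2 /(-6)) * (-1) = -17 /3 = -5.67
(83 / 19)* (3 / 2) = 249 / 38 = 6.55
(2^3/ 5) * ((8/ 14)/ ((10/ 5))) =16/ 35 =0.46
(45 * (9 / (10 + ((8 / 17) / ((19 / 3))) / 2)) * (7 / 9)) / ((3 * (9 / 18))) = 33915 / 1621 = 20.92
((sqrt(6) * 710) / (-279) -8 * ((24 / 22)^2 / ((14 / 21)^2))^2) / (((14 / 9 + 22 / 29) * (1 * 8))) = -6849684 / 2210791 -10295 * sqrt(6) / 74896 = -3.43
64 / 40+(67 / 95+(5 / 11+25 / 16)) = 72269 / 16720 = 4.32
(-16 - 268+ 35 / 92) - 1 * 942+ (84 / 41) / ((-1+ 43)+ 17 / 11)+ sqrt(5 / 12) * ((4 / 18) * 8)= -2214349715 / 1806788+ 8 * sqrt(15) / 27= -1224.42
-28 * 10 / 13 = -280 / 13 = -21.54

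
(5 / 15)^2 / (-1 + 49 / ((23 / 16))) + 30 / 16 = 102919 / 54792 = 1.88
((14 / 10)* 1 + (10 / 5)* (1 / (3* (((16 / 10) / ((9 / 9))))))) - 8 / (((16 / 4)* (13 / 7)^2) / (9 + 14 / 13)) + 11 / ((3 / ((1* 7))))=2852573 / 131820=21.64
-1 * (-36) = 36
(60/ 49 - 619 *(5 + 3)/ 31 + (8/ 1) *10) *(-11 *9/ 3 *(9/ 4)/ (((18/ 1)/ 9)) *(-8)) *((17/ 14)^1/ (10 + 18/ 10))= -1505460330/ 627347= -2399.73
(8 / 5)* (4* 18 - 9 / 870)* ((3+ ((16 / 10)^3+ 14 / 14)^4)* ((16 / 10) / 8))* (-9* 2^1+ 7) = -151916913141750768 / 885009765625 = -171655.63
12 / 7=1.71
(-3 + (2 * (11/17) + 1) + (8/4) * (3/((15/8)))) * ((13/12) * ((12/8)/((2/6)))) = 2067/170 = 12.16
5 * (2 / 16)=5 / 8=0.62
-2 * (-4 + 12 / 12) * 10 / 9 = 20 / 3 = 6.67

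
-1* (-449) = 449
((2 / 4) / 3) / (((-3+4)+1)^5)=1 / 192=0.01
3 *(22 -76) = -162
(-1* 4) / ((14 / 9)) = -18 / 7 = -2.57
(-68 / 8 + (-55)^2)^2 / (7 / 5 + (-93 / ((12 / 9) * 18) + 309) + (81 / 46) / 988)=344619771015 / 11609191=29685.08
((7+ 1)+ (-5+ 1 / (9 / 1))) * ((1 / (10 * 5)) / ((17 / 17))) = 14 / 225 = 0.06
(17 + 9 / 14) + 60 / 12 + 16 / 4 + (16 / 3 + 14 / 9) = 4225 / 126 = 33.53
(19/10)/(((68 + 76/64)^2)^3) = 159383552/9201438539245969245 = 0.00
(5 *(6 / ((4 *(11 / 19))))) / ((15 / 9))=171 / 22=7.77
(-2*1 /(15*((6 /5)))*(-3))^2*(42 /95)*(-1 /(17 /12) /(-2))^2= 168 /27455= 0.01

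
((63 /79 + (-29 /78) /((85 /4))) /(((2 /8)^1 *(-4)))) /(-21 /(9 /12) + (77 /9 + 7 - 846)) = 612789 /674441170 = 0.00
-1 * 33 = -33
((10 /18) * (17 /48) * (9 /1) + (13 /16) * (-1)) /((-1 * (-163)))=23 /3912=0.01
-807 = -807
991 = 991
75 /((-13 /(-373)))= 27975 /13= 2151.92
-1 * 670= -670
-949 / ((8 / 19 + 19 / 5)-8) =90155 / 359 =251.13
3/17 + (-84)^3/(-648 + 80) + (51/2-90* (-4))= 3450015/2414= 1429.17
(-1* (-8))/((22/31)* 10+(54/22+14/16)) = 0.77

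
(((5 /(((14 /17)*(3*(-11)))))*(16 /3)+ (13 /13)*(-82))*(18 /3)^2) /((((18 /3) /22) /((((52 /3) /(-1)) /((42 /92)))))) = 550217408 /1323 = 415886.17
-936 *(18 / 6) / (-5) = 2808 / 5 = 561.60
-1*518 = -518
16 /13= 1.23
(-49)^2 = 2401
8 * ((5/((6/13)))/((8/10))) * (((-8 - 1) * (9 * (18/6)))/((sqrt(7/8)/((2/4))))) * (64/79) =-1684800 * sqrt(14)/553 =-11399.54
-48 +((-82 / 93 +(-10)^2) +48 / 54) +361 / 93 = 503 / 9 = 55.89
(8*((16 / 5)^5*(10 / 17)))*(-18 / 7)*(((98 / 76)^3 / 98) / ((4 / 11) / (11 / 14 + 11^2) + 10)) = -12141814874112 / 1367213901125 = -8.88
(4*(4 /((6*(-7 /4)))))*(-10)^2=-3200 /21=-152.38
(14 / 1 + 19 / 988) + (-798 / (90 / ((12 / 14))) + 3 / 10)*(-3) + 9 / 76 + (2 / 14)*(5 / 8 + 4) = 2538059 / 69160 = 36.70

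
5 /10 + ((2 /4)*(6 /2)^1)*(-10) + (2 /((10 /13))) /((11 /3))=-1517 /110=-13.79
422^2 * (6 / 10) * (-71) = -37931892 / 5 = -7586378.40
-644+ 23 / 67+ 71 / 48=-2065243 / 3216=-642.18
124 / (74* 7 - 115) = 4 / 13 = 0.31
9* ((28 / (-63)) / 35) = -4 / 35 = -0.11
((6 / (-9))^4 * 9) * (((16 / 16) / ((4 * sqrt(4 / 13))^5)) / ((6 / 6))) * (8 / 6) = 169 * sqrt(13) / 13824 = 0.04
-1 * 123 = -123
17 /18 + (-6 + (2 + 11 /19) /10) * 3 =-13921 /855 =-16.28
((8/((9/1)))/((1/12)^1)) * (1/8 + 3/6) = 20/3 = 6.67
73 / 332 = 0.22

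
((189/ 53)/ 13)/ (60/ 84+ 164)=0.00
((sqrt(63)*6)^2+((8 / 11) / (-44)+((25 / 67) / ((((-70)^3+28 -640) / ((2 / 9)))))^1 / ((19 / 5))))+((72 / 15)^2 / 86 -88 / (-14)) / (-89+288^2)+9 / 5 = 337057721163756785030287 / 148497737217131090250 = 2269.78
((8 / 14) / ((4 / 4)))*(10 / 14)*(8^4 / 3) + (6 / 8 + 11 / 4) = 164869 / 294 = 560.78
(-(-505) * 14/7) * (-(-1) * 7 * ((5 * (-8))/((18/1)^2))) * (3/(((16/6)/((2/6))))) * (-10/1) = 88375/27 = 3273.15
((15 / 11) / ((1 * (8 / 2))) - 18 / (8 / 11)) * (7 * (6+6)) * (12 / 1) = -270648 / 11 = -24604.36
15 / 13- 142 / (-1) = 1861 / 13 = 143.15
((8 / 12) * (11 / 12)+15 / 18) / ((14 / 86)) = 559 / 63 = 8.87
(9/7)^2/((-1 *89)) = -81/4361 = -0.02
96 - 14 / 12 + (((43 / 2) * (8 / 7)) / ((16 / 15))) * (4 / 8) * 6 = 13771 / 84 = 163.94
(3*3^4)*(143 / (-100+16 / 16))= -351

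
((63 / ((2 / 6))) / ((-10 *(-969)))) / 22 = 63 / 71060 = 0.00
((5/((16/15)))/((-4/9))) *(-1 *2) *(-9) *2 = -6075/16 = -379.69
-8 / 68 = -2 / 17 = -0.12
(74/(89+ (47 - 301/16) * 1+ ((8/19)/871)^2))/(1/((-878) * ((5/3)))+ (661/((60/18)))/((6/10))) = 355876854435440/186260120506908977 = 0.00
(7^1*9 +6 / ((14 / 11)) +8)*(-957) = -507210 / 7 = -72458.57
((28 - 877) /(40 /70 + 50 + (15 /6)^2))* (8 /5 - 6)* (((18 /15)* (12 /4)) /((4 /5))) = 2353428 /7955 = 295.84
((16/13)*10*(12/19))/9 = 640/741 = 0.86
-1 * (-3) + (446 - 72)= 377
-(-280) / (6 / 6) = 280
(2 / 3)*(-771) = -514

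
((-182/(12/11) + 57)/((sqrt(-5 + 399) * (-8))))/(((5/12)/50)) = 3295 * sqrt(394)/788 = 83.00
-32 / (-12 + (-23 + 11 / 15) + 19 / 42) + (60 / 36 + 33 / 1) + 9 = 105599 / 2367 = 44.61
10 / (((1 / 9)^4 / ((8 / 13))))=524880 / 13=40375.38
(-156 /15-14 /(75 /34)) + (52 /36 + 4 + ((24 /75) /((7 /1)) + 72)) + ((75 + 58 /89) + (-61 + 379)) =63694844 /140175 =454.40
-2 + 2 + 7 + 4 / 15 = 109 / 15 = 7.27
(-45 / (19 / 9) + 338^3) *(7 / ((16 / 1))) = 5135721941 / 304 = 16893822.17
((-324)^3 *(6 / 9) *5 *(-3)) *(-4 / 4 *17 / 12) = -481839840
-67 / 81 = -0.83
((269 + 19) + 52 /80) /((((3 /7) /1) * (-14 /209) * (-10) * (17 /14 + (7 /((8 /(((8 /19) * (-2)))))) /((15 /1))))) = 160472081 /185960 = 862.94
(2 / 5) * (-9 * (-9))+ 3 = 177 / 5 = 35.40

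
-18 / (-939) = 6 / 313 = 0.02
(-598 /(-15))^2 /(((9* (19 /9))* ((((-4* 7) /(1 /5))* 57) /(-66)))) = 1966822 /2842875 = 0.69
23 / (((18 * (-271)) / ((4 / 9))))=-46 / 21951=-0.00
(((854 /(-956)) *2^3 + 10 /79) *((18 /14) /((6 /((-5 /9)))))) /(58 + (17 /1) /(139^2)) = 1280421991 /88866579627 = 0.01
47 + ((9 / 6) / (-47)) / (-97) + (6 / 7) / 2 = 3027197 / 63826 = 47.43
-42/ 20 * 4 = -8.40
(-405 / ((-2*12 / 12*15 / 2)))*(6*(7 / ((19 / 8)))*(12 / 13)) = 108864 / 247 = 440.74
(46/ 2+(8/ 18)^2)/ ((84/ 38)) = 35701/ 3402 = 10.49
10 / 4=5 / 2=2.50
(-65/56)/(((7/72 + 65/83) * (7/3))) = -145665/257789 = -0.57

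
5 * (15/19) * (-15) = -1125/19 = -59.21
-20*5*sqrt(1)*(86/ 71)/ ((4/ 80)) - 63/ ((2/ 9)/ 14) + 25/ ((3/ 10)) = -1343647/ 213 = -6308.20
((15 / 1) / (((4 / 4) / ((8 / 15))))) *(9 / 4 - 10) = -62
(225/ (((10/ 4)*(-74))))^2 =2025/ 1369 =1.48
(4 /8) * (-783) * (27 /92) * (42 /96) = -147987 /2944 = -50.27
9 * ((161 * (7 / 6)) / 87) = 19.43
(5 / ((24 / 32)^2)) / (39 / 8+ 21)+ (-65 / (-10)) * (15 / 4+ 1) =465281 / 14904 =31.22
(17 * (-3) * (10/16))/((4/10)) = -1275/16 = -79.69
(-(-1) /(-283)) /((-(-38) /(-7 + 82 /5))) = -47 /53770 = -0.00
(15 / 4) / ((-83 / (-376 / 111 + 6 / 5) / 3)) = 1821 / 6142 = 0.30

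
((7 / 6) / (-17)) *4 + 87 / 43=3835 / 2193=1.75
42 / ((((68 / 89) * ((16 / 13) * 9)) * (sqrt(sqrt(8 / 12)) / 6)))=8099 * 2^(3 / 4) * 3^(1 / 4) / 544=32.95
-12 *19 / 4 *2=-114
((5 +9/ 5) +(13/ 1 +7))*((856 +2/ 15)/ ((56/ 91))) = 5592691/ 150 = 37284.61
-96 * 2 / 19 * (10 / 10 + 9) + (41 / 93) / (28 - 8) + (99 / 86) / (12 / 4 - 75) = -614209597 / 6078480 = -101.05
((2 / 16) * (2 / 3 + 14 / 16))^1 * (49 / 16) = 1813 / 3072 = 0.59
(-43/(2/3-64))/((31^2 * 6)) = 43/365180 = 0.00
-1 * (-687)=687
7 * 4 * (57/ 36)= 133/ 3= 44.33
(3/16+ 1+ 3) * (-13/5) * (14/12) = -6097/480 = -12.70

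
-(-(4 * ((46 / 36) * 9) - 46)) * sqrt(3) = 0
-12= -12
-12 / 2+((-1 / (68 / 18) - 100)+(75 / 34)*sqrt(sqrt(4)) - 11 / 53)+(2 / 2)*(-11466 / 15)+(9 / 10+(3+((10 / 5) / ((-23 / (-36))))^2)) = -408553334 / 476629+75*sqrt(2) / 34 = -854.05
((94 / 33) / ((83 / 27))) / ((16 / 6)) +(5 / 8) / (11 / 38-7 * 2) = 287207 / 951346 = 0.30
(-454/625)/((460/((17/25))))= -3859/3593750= -0.00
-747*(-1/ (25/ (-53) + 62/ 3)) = 118773/ 3211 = 36.99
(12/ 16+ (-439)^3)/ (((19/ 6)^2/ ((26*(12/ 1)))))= -950277948984/ 361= -2632348889.15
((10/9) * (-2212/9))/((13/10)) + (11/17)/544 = -2045646017/9738144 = -210.07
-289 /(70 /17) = -4913 /70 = -70.19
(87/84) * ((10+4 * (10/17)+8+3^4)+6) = 52925/476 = 111.19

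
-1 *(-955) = 955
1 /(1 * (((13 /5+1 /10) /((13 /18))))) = 65 /243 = 0.27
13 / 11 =1.18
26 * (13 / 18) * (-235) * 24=-105906.67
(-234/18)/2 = -13/2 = -6.50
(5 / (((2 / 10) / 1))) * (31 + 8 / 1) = 975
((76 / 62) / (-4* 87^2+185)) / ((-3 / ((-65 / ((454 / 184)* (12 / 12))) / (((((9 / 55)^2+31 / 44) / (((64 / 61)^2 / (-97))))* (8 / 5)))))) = 7038986240000 / 2028948510151845813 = 0.00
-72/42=-12/7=-1.71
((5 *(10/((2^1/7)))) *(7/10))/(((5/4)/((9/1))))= 882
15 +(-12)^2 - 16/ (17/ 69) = 1599/ 17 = 94.06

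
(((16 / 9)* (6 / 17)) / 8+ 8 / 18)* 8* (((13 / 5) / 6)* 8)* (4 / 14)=13312 / 3213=4.14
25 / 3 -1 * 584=-1727 / 3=-575.67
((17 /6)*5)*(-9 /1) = -255 /2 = -127.50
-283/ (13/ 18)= -5094/ 13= -391.85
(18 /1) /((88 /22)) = 9 /2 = 4.50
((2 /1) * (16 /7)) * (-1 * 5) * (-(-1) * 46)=-7360 /7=-1051.43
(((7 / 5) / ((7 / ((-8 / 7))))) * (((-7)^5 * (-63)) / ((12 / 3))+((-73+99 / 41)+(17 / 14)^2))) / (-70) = 2126656194 / 2461025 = 864.13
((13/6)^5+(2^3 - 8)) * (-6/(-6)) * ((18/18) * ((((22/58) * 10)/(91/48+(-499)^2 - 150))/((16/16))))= 20421115/28058661711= 0.00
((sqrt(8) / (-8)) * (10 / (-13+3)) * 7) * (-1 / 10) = -7 * sqrt(2) / 40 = -0.25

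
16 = 16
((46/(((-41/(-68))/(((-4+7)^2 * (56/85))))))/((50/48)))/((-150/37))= -13724928/128125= -107.12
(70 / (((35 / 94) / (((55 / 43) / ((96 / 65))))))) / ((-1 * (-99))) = 15275 / 9288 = 1.64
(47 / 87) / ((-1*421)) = -47 / 36627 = -0.00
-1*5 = -5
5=5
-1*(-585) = 585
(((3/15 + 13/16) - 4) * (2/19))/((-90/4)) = 239/17100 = 0.01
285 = 285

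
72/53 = 1.36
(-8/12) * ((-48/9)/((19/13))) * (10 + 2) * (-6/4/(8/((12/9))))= -416/57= -7.30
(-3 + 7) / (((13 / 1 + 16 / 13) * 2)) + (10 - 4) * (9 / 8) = 5099 / 740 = 6.89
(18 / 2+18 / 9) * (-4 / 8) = -11 / 2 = -5.50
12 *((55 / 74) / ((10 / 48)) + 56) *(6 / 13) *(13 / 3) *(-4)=-211584 / 37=-5718.49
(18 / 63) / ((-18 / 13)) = -13 / 63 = -0.21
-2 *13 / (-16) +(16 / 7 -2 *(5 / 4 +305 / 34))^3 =-40327830547 / 6740636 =-5982.79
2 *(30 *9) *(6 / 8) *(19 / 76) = 405 / 4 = 101.25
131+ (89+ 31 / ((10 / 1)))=2231 / 10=223.10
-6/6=-1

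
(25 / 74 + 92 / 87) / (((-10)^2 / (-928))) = -35932 / 2775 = -12.95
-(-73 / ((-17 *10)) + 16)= -2793 / 170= -16.43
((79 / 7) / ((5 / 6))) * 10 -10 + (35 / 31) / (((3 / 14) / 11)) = 119384 / 651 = 183.39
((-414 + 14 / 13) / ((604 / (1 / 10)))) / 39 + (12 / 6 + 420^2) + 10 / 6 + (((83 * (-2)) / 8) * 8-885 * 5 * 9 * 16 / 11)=498161878204 / 4210635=118310.39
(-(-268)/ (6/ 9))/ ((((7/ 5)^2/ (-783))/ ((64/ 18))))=-571004.08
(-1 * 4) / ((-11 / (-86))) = -344 / 11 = -31.27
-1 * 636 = -636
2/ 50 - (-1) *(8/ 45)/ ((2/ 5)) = 109/ 225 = 0.48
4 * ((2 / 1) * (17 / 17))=8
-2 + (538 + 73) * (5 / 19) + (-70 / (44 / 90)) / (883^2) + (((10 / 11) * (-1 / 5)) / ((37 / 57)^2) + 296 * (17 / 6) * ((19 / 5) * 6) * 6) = 128149128005011232 / 1115426981845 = 114887.96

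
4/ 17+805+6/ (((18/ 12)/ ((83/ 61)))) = 840673/ 1037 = 810.68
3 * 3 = 9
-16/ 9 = -1.78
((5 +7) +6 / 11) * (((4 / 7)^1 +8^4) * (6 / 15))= 20557.34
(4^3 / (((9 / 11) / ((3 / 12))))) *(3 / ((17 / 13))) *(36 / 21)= 9152 / 119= 76.91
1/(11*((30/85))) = 17/66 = 0.26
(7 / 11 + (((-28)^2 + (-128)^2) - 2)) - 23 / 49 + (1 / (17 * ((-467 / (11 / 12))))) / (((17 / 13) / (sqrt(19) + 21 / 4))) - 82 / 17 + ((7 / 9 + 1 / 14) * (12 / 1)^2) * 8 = 21113093176589 / 1163920912 - 143 * sqrt(19) / 1619556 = 18139.63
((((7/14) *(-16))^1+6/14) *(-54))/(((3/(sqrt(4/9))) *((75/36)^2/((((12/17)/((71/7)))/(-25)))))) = -1099008/18859375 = -0.06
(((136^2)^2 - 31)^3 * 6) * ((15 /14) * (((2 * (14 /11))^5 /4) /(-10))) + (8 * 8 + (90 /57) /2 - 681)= -2104093440606342058554753587713108 /3059969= -687619201569147288274735300.00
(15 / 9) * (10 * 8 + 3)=138.33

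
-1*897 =-897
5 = 5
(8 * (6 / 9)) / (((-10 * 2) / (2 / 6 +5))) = -64 / 45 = -1.42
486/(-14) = -243/7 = -34.71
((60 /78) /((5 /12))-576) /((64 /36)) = -8397 /26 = -322.96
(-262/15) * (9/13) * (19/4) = -7467/130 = -57.44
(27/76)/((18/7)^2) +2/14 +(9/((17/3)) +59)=6596855/108528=60.78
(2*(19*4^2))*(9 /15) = 1824 /5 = 364.80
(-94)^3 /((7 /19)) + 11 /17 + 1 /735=-28169248258 /12495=-2254441.64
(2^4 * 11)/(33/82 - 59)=-14432/4805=-3.00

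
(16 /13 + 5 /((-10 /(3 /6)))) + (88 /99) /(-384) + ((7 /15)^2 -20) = -2640049 /140400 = -18.80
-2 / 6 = -0.33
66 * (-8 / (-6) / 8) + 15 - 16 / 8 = 24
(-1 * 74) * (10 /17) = -740 /17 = -43.53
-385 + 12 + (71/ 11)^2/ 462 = -20846405/ 55902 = -372.91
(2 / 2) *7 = 7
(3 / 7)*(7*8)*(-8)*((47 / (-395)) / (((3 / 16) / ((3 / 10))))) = 72192 / 1975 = 36.55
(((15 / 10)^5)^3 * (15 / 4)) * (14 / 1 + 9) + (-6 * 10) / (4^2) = 4949881395 / 131072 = 37764.60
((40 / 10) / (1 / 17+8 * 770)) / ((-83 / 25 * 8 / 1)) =-425 / 17383686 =-0.00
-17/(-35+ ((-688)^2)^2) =-17/224054542301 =-0.00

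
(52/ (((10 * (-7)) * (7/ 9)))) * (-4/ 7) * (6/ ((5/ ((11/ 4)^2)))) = 4.95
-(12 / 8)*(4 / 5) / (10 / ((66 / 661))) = -198 / 16525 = -0.01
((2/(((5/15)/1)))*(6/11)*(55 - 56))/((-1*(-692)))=-9/1903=-0.00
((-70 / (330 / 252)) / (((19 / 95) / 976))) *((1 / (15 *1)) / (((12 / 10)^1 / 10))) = -4782400 / 33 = -144921.21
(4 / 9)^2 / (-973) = -16 / 78813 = -0.00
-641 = -641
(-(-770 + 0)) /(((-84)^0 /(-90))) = -69300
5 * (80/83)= 4.82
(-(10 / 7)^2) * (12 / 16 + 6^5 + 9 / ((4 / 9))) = -779700 / 49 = -15912.24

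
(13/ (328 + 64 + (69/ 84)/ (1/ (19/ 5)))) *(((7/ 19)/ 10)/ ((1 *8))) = 637/ 4204092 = 0.00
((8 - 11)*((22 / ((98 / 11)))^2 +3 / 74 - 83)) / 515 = 8193783 / 18300422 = 0.45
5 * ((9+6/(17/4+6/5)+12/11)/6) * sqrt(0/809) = 0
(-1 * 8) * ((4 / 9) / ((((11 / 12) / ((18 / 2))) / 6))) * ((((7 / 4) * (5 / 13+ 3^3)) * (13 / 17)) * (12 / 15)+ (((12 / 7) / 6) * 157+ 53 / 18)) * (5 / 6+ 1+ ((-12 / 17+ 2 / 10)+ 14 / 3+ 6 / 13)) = -104278.05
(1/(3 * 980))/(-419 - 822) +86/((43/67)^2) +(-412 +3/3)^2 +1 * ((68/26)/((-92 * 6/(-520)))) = 203432617318277/1202802020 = 169132.25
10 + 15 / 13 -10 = 15 / 13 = 1.15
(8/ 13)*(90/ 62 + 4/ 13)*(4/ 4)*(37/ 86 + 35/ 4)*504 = 1128467088/ 225277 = 5009.24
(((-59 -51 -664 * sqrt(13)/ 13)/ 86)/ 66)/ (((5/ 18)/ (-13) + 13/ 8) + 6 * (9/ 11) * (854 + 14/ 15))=-0.00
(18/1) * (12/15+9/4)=549/10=54.90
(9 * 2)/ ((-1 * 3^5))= -0.07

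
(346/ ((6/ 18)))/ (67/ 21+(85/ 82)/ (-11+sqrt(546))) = 49513764636/ 153420923-37536156 * sqrt(546)/ 153420923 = 317.01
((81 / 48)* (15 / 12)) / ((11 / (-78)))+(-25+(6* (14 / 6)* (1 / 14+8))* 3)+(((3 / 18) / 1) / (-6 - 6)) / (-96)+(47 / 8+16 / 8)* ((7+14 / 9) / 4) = 24017483 / 76032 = 315.89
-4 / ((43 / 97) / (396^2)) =-60844608 / 43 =-1414990.88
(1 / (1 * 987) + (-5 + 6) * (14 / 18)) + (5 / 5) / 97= 226643 / 287217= 0.79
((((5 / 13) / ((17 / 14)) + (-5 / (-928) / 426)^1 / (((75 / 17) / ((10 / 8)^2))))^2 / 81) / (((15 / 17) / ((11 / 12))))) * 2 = 3881759904867566095 / 1508310572930143617024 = 0.00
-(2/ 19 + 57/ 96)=-425/ 608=-0.70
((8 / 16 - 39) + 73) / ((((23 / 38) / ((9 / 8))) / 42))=10773 / 4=2693.25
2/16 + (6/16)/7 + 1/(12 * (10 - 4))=97/504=0.19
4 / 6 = 2 / 3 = 0.67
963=963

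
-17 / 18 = -0.94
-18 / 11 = -1.64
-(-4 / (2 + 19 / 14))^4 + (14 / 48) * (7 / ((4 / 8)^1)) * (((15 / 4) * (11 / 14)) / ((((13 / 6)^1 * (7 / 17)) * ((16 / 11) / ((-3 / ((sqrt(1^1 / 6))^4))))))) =-1003.32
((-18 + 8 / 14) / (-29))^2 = 14884 / 41209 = 0.36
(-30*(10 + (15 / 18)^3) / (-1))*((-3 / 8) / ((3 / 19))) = -217075 / 288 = -753.73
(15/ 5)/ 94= 0.03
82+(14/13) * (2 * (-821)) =-21922/13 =-1686.31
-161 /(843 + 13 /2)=-322 /1699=-0.19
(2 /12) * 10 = 5 /3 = 1.67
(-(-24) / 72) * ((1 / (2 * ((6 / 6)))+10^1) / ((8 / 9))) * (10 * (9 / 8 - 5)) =-9765 / 64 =-152.58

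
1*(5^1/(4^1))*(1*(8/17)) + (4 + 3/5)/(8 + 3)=941/935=1.01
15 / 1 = 15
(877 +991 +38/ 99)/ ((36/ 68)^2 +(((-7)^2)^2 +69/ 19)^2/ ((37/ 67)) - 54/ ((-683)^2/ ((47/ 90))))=832701757582917725/ 4666524626150464755744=0.00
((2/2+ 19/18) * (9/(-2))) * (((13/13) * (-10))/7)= 185/14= 13.21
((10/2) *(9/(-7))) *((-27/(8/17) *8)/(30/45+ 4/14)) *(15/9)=20655/4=5163.75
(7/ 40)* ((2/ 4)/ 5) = 7/ 400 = 0.02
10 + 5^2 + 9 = 44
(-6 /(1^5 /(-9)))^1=54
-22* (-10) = 220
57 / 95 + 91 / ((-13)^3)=472 / 845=0.56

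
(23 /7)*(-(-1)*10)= 230 /7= 32.86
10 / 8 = 5 / 4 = 1.25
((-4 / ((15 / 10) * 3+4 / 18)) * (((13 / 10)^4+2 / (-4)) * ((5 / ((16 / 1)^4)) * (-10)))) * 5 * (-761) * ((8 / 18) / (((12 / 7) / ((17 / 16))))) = -125509447 / 78643200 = -1.60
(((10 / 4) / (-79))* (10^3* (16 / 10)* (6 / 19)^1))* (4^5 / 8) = -2046.64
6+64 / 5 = 18.80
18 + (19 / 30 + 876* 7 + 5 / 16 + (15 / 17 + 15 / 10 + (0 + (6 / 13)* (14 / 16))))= 326393947 / 53040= 6153.73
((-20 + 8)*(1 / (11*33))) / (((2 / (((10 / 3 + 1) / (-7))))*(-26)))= -1 / 2541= -0.00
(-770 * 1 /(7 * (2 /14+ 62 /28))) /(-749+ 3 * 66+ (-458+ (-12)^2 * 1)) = 28 /519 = 0.05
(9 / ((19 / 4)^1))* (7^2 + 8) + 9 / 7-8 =709 / 7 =101.29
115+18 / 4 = 239 / 2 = 119.50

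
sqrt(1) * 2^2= 4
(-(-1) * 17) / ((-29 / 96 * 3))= -544 / 29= -18.76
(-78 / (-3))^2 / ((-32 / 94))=-7943 / 4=-1985.75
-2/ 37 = -0.05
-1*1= -1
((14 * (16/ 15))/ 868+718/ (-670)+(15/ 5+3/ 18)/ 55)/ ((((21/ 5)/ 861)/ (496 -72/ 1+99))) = -4883707579/ 45694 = -106878.53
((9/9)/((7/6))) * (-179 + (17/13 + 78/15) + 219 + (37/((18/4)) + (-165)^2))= 4559612/195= 23382.63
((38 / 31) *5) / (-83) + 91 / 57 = 223313 / 146661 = 1.52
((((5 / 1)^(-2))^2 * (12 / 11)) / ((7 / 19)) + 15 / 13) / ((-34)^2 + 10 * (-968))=-724839 / 5332827500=-0.00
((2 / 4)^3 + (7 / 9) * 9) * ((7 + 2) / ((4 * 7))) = 513 / 224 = 2.29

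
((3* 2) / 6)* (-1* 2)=-2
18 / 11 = 1.64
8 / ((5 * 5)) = 0.32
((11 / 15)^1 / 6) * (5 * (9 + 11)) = 110 / 9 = 12.22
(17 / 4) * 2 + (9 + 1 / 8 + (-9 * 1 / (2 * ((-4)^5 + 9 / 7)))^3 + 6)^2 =511056579793613868108828185 / 2153942756111797693136656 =237.27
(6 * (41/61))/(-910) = -123/27755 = -0.00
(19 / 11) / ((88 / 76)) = 361 / 242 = 1.49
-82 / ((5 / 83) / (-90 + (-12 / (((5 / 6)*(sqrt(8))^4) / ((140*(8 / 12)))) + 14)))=660182 / 5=132036.40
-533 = -533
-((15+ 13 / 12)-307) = 3491 / 12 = 290.92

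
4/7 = 0.57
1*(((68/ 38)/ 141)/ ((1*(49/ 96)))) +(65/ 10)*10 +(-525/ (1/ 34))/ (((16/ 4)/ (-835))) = 326099263461/ 87514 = 3726252.52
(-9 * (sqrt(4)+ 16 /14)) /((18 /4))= -44 /7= -6.29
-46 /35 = -1.31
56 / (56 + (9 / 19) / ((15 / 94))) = 2660 / 2801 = 0.95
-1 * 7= -7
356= 356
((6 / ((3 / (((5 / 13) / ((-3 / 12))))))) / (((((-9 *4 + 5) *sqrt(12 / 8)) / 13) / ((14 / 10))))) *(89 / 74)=2492 *sqrt(6) / 3441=1.77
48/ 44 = 12/ 11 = 1.09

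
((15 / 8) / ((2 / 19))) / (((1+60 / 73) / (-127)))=-139065 / 112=-1241.65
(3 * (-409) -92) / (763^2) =-0.00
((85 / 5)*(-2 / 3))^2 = 1156 / 9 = 128.44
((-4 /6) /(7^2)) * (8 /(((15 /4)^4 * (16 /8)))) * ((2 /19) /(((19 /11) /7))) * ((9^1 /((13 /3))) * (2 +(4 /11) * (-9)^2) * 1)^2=-1471070208 /2936058125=-0.50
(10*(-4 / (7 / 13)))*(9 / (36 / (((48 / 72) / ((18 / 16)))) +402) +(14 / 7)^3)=-2572960 / 4319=-595.73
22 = 22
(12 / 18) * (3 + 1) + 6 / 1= 26 / 3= 8.67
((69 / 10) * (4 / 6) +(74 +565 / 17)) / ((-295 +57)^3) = -97 / 11692940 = -0.00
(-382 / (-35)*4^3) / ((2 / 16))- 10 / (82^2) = 657553233 / 117670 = 5588.11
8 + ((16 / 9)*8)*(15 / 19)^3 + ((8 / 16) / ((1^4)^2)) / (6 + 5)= 2270043 / 150898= 15.04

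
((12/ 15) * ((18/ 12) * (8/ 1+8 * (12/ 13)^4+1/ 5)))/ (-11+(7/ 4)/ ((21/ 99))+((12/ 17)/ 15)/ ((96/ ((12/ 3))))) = -2448539784/ 400282415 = -6.12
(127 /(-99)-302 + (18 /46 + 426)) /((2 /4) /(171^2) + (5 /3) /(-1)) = -1821506364 /24659657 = -73.87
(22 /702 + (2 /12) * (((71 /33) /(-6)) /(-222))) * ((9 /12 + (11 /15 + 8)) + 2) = 5743663 /15824160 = 0.36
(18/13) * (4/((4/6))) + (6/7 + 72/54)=2866/273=10.50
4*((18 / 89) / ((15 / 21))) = 504 / 445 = 1.13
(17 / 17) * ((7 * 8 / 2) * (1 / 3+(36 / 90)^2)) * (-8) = -8288 / 75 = -110.51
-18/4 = -9/2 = -4.50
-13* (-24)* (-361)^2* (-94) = -3822054288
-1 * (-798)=798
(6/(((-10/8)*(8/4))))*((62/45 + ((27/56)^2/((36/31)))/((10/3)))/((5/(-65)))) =21102289/470400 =44.86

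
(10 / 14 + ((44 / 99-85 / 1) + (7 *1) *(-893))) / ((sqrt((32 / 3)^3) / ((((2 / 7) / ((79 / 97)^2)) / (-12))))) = 3755084855 *sqrt(6) / 1409167872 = 6.53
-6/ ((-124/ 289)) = 867/ 62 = 13.98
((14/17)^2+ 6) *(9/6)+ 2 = 3473/289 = 12.02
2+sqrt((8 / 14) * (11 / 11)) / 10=sqrt(7) / 35+2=2.08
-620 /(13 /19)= -11780 /13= -906.15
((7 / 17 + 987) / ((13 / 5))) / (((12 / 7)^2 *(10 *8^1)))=411257 / 254592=1.62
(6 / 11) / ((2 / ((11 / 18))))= 1 / 6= 0.17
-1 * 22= -22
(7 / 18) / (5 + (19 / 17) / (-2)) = 119 / 1359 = 0.09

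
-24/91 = -0.26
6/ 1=6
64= 64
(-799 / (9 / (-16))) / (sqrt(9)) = 12784 / 27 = 473.48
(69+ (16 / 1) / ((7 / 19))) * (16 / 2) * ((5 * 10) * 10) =449714.29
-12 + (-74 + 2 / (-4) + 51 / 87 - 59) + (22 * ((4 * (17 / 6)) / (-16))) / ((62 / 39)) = -1112719 / 7192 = -154.72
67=67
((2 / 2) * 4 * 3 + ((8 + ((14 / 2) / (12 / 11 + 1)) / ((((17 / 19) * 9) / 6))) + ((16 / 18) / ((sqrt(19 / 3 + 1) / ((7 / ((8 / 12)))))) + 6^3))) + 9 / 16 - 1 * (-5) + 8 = 14 * sqrt(66) / 33 + 4730605 / 18768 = 255.50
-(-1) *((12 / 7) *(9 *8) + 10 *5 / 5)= 934 / 7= 133.43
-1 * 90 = -90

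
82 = 82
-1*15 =-15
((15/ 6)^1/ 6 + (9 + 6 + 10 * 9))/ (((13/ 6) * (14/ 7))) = 1265/ 52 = 24.33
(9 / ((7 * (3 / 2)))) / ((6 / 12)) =12 / 7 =1.71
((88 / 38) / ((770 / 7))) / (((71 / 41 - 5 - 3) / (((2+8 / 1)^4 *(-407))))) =66748000 / 4883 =13669.47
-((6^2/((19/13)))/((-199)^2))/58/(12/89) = -0.00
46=46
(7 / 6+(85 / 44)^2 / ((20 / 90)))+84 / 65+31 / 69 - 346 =-5666466763 / 17365920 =-326.30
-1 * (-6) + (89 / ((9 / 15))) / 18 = 769 / 54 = 14.24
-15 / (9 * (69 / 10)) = -50 / 207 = -0.24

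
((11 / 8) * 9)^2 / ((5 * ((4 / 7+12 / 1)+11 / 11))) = 68607 / 30400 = 2.26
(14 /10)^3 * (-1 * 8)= -21.95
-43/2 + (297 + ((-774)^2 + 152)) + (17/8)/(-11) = 52756291/88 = 599503.31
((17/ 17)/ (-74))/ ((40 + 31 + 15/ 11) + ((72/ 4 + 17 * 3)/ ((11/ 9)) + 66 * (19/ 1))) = -0.00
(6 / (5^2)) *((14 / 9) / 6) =14 / 225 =0.06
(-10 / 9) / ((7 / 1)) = -10 / 63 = -0.16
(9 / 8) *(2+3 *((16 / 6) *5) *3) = 137.25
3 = 3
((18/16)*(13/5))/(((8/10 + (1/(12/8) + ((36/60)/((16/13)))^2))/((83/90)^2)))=716456/490845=1.46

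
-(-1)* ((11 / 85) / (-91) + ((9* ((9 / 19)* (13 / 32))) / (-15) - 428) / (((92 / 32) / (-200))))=100668777043 / 3380195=29781.94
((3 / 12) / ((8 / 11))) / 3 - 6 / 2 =-277 / 96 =-2.89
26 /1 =26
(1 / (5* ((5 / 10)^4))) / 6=8 / 15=0.53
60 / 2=30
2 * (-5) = -10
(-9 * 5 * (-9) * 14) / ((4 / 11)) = 31185 / 2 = 15592.50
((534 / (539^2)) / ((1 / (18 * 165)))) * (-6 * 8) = -6920640 / 26411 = -262.04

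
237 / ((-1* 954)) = -79 / 318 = -0.25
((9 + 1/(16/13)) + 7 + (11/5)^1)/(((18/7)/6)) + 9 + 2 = 4429/80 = 55.36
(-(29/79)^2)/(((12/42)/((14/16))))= -0.41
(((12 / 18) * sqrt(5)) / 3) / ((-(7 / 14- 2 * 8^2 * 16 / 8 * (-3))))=-4 * sqrt(5) / 13833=-0.00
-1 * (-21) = 21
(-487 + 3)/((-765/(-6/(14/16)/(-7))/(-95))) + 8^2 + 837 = 2104463/2499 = 842.12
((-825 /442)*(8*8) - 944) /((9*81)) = -235024 /161109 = -1.46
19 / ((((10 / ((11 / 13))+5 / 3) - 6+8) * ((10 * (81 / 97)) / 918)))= 344641 / 2555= 134.89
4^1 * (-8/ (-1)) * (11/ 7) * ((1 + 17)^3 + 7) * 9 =18497952/ 7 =2642564.57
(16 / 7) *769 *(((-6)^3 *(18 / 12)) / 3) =-1328832 / 7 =-189833.14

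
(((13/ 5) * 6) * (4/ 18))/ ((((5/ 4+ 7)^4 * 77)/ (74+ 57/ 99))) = 32760832/ 45201378915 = 0.00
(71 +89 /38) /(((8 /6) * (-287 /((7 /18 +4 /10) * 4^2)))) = -65959 /27265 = -2.42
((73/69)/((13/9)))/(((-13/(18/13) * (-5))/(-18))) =-70956/252655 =-0.28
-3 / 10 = -0.30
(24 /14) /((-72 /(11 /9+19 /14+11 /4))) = -0.13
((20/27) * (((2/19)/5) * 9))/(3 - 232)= -0.00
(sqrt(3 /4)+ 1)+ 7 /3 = sqrt(3) /2+ 10 /3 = 4.20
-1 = -1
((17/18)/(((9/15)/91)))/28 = 1105/216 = 5.12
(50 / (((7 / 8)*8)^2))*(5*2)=500 / 49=10.20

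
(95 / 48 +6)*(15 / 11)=1915 / 176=10.88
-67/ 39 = -1.72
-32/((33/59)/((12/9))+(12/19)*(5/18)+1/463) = -199304832/3718841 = -53.59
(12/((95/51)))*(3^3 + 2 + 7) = 22032/95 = 231.92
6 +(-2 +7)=11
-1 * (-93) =93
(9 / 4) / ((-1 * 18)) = -0.12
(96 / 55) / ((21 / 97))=3104 / 385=8.06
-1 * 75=-75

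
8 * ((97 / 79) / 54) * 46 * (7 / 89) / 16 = 15617 / 379674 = 0.04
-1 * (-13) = 13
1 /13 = 0.08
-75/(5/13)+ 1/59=-11504/59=-194.98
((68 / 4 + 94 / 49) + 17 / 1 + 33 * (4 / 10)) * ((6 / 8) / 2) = 18051 / 980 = 18.42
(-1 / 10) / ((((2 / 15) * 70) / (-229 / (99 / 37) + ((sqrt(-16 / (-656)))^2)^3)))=291983767 / 318415020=0.92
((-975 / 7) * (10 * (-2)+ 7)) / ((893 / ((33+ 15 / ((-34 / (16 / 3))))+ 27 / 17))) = 6945900 / 106267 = 65.36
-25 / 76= -0.33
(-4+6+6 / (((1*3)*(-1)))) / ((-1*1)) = 0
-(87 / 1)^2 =-7569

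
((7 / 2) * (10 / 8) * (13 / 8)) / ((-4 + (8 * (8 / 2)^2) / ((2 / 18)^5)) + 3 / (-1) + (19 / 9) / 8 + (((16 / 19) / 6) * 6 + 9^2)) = 77805 / 82718550728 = 0.00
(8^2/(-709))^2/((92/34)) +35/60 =81349433/138739956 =0.59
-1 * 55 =-55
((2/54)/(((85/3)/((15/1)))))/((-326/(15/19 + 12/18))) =-83/947682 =-0.00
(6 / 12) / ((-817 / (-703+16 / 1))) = 687 / 1634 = 0.42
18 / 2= 9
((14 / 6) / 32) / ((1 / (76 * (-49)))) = -6517 / 24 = -271.54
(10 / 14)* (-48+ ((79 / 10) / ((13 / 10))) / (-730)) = -455599 / 13286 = -34.29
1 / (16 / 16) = 1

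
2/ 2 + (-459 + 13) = -445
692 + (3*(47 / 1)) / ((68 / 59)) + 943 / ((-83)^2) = 381542499 / 468452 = 814.48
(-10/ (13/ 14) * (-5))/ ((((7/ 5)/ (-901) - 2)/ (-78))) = 18921000/ 9017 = 2098.37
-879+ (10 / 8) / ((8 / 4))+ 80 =-6387 / 8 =-798.38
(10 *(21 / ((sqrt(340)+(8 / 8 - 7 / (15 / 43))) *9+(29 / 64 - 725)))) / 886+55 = 23888174191485 / 434332602667 - 7168000 *sqrt(85) / 1302997808001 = 55.00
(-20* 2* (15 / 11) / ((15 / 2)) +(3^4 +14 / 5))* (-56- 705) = -3203049 / 55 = -58237.25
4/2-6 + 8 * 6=44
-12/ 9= -4/ 3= -1.33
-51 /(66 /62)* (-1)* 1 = 527 /11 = 47.91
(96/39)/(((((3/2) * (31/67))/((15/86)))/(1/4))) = 0.15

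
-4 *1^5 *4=-16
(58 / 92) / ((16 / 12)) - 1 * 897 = -164961 / 184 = -896.53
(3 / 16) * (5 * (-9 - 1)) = -75 / 8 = -9.38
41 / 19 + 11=13.16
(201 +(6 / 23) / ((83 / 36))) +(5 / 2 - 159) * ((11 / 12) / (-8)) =80286287 / 366528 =219.05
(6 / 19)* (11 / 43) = 66 / 817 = 0.08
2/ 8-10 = -39/ 4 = -9.75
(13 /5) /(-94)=-13 /470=-0.03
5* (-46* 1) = -230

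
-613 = -613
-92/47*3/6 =-46/47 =-0.98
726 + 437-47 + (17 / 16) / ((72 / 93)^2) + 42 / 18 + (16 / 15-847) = 12633877 / 46080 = 274.17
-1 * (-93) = 93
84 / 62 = 42 / 31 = 1.35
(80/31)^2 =6400/961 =6.66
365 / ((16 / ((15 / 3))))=1825 / 16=114.06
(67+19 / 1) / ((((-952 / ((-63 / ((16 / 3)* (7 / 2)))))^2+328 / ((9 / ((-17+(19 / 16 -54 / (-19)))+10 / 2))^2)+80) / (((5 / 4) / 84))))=75441780 / 4710272064071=0.00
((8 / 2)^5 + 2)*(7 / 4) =3591 / 2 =1795.50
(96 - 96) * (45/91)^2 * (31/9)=0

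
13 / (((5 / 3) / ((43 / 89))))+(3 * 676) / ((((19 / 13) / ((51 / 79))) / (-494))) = -15556472997 / 35155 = -442510.97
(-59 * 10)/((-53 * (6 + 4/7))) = 2065/1219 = 1.69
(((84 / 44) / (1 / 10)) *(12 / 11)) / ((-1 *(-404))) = 0.05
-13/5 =-2.60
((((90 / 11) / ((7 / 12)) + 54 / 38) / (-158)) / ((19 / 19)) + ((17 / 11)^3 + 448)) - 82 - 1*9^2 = 8071852993 / 27969634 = 288.59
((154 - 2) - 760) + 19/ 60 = -36461/ 60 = -607.68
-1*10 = -10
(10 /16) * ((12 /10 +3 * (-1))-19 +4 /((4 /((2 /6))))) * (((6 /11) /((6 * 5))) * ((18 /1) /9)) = -307 /660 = -0.47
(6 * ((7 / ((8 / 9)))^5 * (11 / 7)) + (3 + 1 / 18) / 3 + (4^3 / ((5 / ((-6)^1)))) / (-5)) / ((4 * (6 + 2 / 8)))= 11423.09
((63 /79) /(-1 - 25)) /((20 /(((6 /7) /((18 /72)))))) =-27 /5135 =-0.01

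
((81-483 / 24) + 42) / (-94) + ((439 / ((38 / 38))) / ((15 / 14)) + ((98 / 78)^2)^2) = 3576236877469 / 8698538160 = 411.13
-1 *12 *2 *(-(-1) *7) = -168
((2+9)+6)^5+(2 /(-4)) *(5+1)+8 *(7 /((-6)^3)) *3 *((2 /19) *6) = 80931650 /57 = 1419853.51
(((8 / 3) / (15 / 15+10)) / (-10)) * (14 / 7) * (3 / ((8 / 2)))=-2 / 55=-0.04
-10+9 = -1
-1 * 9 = -9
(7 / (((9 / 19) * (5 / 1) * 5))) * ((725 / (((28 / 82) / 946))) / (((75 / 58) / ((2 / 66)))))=56341954 / 2025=27823.19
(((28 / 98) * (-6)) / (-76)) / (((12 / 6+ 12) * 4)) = 3 / 7448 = 0.00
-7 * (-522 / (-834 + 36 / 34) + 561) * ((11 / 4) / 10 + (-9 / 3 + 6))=-1215427563 / 94400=-12875.29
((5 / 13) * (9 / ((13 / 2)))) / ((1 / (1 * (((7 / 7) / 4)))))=45 / 338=0.13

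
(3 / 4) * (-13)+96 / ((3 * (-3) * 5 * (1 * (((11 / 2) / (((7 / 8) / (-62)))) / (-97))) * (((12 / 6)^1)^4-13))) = -609319 / 61380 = -9.93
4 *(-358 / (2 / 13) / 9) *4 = -37232 / 9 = -4136.89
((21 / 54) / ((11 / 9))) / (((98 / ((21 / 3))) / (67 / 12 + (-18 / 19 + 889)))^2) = 5930522143 / 4574592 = 1296.40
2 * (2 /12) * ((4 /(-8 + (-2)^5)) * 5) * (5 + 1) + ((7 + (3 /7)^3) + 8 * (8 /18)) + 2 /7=30623 /3087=9.92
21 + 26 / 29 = 635 / 29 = 21.90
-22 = -22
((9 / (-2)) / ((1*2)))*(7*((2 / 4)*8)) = -63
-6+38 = 32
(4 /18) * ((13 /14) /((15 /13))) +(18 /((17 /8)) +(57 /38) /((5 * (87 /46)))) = 4103536 /465885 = 8.81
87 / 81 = 29 / 27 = 1.07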